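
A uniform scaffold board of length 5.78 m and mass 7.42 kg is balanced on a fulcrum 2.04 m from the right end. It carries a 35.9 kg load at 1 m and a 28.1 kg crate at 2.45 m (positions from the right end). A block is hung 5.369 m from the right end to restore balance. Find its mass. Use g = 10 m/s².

About the fulcrum (at 2.04 m from the right end):
Beam weight: 7.42 × 10 = 74.2 N down at 2.89 m → arm 0.85 m, τ = 74.2 × 0.85 = 63.07 N·m counterclockwise.
Load: 35.9 × 10 = 359 N down at 1 m → arm 1.04 m, τ = 359 × 1.04 = 373.4 N·m clockwise.
Crate: 28.1 × 10 = 281 N down at 2.45 m → arm 0.41 m, τ = 281 × 0.41 = 115.2 N·m counterclockwise.
Net moment of known loads = 195.1 N·m clockwise.
An unknown mass m at 5.369 m has arm 3.329 m; its moment is m·g·3.329 counterclockwise.
Στ = 0 ⇒ m × 10 × 3.329 = 195.1 ⇒ m = 195.1 / (10 × 3.329) = 5.86 kg.

m ≈ 5.86 kg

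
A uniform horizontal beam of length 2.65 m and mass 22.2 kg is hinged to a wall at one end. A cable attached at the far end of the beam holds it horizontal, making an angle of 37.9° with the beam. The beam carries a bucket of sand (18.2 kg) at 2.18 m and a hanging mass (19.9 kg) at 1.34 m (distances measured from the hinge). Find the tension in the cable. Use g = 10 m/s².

T ≈ 588 N

About the hinge:
Beam weight: 22.2 × 10 = 222 N down at 1.325 m → arm 1.325 m, τ = 222 × 1.325 = 294.1 N·m clockwise.
Bucket of sand: 18.2 × 10 = 182 N down at 2.18 m → arm 2.18 m, τ = 182 × 2.18 = 396.8 N·m clockwise.
Hanging mass: 19.9 × 10 = 199 N down at 1.34 m → arm 1.34 m, τ = 199 × 1.34 = 266.7 N·m clockwise.
Total clockwise load moment = 957.6 N·m.
The cable tension T acts at 2.65 m; only its component perpendicular to the beam, T sinθ, produces torque. sin 37.9° = 0.6143.
For rotational equilibrium, T × 2.65 × 0.6143 = 957.6, so T = 957.6 / 1.628 = 588 N.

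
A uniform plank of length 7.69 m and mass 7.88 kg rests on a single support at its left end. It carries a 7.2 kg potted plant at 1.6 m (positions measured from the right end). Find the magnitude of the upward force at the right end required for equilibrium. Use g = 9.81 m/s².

F ≈ 94.6 N

Taking torques about the left end:
Beam weight: 7.88 × 9.81 = 77.3 N down at 3.845 m → arm 3.845 m, τ = 77.3 × 3.845 = 297.2 N·m clockwise.
Potted plant: 7.2 × 9.81 = 70.63 N down at 1.6 m → arm 6.09 m, τ = 70.63 × 6.09 = 430.1 N·m clockwise.
Net moment of the loads = 727.3 N·m clockwise.
The upward force F acts at the right end, arm 7.69 m, giving F × 7.69 counterclockwise.
Στ = 0 ⇒ F × 7.69 = 727.3 ⇒ F = 727.3 / 7.69 = 94.6 N.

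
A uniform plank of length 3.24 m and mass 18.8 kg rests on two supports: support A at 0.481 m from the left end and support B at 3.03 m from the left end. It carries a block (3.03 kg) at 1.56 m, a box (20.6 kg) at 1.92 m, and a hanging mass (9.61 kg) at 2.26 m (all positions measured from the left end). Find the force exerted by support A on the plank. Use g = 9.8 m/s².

About support B:
Beam weight: 18.8 × 9.8 = 184.2 N down at 1.62 m → arm 1.41 m, τ = 184.2 × 1.41 = 259.7 N·m counterclockwise.
Block: 3.03 × 9.8 = 29.69 N down at 1.56 m → arm 1.47 m, τ = 29.69 × 1.47 = 43.64 N·m counterclockwise.
Box: 20.6 × 9.8 = 201.9 N down at 1.92 m → arm 1.11 m, τ = 201.9 × 1.11 = 224.1 N·m counterclockwise.
Hanging mass: 9.61 × 9.8 = 94.18 N down at 2.26 m → arm 0.77 m, τ = 94.18 × 0.77 = 72.52 N·m counterclockwise.
Net load moment about support B = 600 N·m counterclockwise.
Reaction R at support A is upward at 0.481 m, arm 2.549 m → moment R × 2.549 clockwise.
For rotational equilibrium, R × 2.549 = 600, so R = 235 N.

R_A ≈ 235 N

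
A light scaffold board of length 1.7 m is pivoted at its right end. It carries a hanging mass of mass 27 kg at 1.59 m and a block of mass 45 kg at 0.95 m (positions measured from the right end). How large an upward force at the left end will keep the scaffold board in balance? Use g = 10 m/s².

Sum moments about the right end (the unknown pivot reaction has zero arm there).
Hanging mass: 27 × 10 = 270 N down at 1.59 m → arm 1.59 m, τ = 270 × 1.59 = 429.3 N·m counterclockwise.
Block: 45 × 10 = 450 N down at 0.95 m → arm 0.95 m, τ = 450 × 0.95 = 427.5 N·m counterclockwise.
Net moment of the loads = 856.8 N·m counterclockwise.
The upward force F acts at the left end, arm 1.7 m, giving F × 1.7 clockwise.
Balancing moments: F × 1.7 = 856.8, giving F = 856.8 / 1.7 = 504 N.

F ≈ 504 N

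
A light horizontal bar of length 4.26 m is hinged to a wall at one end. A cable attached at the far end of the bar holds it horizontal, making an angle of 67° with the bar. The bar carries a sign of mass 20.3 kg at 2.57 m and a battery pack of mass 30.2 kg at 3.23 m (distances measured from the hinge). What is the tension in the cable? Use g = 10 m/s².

About the hinge:
Sign: 20.3 × 10 = 203 N down at 2.57 m → arm 2.57 m, τ = 203 × 2.57 = 521.7 N·m clockwise.
Battery pack: 30.2 × 10 = 302 N down at 3.23 m → arm 3.23 m, τ = 302 × 3.23 = 975.5 N·m clockwise.
Total clockwise load moment = 1497 N·m.
The cable tension T acts at 4.26 m; only its component perpendicular to the bar, T sinθ, produces torque. sin 67° = 0.9205.
Setting net torque to zero: T × 4.26 × 0.9205 = 1497 → T = 1497 / 3.921 = 382 N.

T ≈ 382 N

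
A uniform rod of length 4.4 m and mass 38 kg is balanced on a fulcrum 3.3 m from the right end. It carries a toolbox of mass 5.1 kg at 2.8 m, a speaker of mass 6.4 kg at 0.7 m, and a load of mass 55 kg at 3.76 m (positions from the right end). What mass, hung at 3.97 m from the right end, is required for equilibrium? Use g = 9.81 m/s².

Taking torques about the fulcrum (at 3.3 m from the right end):
Beam weight: 38 × 9.81 = 372.8 N down at 2.2 m → arm 1.1 m, τ = 372.8 × 1.1 = 410.1 N·m clockwise.
Toolbox: 5.1 × 9.81 = 50.03 N down at 2.8 m → arm 0.5 m, τ = 50.03 × 0.5 = 25.02 N·m clockwise.
Speaker: 6.4 × 9.81 = 62.78 N down at 0.7 m → arm 2.6 m, τ = 62.78 × 2.6 = 163.2 N·m clockwise.
Load: 55 × 9.81 = 539.6 N down at 3.76 m → arm 0.46 m, τ = 539.6 × 0.46 = 248.2 N·m counterclockwise.
Net moment of known loads = 350.1 N·m clockwise.
An unknown mass m at 3.97 m has arm 0.67 m; its moment is m·g·0.67 counterclockwise.
Setting net torque to zero: m × 9.81 × 0.67 = 350.1 → m = 350.1 / (9.81 × 0.67) = 53.3 kg.

m ≈ 53.3 kg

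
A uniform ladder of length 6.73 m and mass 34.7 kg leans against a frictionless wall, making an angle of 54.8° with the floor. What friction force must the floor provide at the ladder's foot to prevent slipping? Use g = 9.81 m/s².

f ≈ 120 N

Choose the foot of the ladder as the axis so the floor normal and friction both act there and drop out.
Ladder weight 34.7×9.81 = 340.4 N acts at 3.365 m along the ladder; its horizontal arm is 3.365·cos54.8° = 1.94 m → τ = 660.4 N·m clockwise.
Wall normal N acts horizontally at the top; its moment arm is the height L sinθ = 6.73·sin54.8° = 5.499 m, counterclockwise.
Setting net torque to zero: N × 5.499 = 660.4 → N = 120 N.
ΣFx = 0: friction at the foot balances the wall's push, so f = N_wall = 120 N.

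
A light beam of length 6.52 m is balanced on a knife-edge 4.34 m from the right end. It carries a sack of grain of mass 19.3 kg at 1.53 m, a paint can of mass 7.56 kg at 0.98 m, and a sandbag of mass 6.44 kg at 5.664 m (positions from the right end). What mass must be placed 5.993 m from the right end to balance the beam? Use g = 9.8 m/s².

Take moments about the knife-edge (at 4.34 m from the right end).
Sack of grain: 19.3 × 9.8 = 189.1 N down at 1.53 m → arm 2.81 m, τ = 189.1 × 2.81 = 531.4 N·m clockwise.
Paint can: 7.56 × 9.8 = 74.09 N down at 0.98 m → arm 3.36 m, τ = 74.09 × 3.36 = 248.9 N·m clockwise.
Sandbag: 6.44 × 9.8 = 63.11 N down at 5.664 m → arm 1.324 m, τ = 63.11 × 1.324 = 83.56 N·m counterclockwise.
Net moment of known loads = 696.7 N·m clockwise.
An unknown mass m at 5.993 m has arm 1.653 m; its moment is m·g·1.653 counterclockwise.
Στ = 0 ⇒ m × 9.8 × 1.653 = 696.7 ⇒ m = 696.7 / (9.8 × 1.653) = 43 kg.

m ≈ 43 kg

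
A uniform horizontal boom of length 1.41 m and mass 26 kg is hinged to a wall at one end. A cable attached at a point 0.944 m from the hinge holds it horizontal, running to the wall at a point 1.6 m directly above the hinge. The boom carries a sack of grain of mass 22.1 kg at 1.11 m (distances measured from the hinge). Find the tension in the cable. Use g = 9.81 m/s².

Take moments about the hinge.
Beam weight: 26 × 9.81 = 255.1 N down at 0.705 m → arm 0.705 m, τ = 255.1 × 0.705 = 179.8 N·m clockwise.
Sack of grain: 22.1 × 9.81 = 216.8 N down at 1.11 m → arm 1.11 m, τ = 216.8 × 1.11 = 240.6 N·m clockwise.
Total clockwise load moment = 420.4 N·m.
The cable tension T acts at 0.944 m; only its component perpendicular to the boom, T sinθ, produces torque. sinθ = h/√(h²+d²) = 1.6/√(1.6²+0.944²) = 0.8613.
Setting net torque to zero: T × 0.944 × 0.8613 = 420.4 → T = 420.4 / 0.8131 = 517 N.

T ≈ 517 N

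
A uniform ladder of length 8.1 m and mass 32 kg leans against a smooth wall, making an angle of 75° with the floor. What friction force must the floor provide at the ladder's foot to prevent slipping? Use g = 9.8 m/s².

f ≈ 42 N

Take moments about the foot of the ladder.
Ladder weight 32×9.8 = 313.6 N acts at 4.05 m along the ladder; its horizontal arm is 4.05·cos75° = 1.048 m → τ = 328.7 N·m clockwise.
Wall normal N acts horizontally at the top; its moment arm is the height L sinθ = 8.1·sin75° = 7.824 m, counterclockwise.
Στ = 0 ⇒ N × 7.824 = 328.7 ⇒ N = 42 N.
ΣFx = 0: friction at the foot balances the wall's push, so f = N_wall = 42 N.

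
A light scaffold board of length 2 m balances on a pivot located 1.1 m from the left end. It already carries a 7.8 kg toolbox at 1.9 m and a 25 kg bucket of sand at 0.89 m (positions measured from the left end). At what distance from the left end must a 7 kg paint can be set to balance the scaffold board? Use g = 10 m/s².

x ≈ 0.959 m from the left end

Choose the pivot (at 1.1 m from the left end) as the axis so the support reaction has zero arm there.
Toolbox: 7.8 × 10 = 78 N down at 1.9 m → arm 0.8 m, τ = 78 × 0.8 = 62.4 N·m clockwise.
Bucket of sand: 25 × 10 = 250 N down at 0.89 m → arm 0.21 m, τ = 250 × 0.21 = 52.5 N·m counterclockwise.
Net moment of existing loads = 9.9 N·m clockwise.
The paint can weighs 7 × 10 = 70 N and must supply an equal counterclockwise moment, so its lever arm about the pivot is 9.9 / 70 = 0.141 m.
That puts it at 1.1 − 0.141 = 0.959 m from the left end.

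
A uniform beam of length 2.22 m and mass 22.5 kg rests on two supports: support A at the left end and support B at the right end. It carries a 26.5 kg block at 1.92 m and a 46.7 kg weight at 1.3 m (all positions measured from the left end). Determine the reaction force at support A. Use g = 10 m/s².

Take moments about support B.
Beam weight: 22.5 × 10 = 225 N down at 1.11 m → arm 1.11 m, τ = 225 × 1.11 = 249.8 N·m counterclockwise.
Block: 26.5 × 10 = 265 N down at 1.92 m → arm 0.3 m, τ = 265 × 0.3 = 79.5 N·m counterclockwise.
Weight: 46.7 × 10 = 467 N down at 1.3 m → arm 0.92 m, τ = 467 × 0.92 = 429.6 N·m counterclockwise.
Net load moment about support B = 758.9 N·m counterclockwise.
Reaction R at support A is upward at 0 m, arm 2.22 m → moment R × 2.22 clockwise.
For rotational equilibrium, R × 2.22 = 758.9, so R = 342 N.

R_A ≈ 342 N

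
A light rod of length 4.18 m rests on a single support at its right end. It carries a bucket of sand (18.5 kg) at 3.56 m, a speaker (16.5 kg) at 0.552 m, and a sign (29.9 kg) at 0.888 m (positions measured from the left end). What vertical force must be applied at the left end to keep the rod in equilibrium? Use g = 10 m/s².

F ≈ 406 N

Take moments about the right end.
Bucket of sand: 18.5 × 10 = 185 N down at 3.56 m → arm 0.62 m, τ = 185 × 0.62 = 114.7 N·m counterclockwise.
Speaker: 16.5 × 10 = 165 N down at 0.552 m → arm 3.628 m, τ = 165 × 3.628 = 598.6 N·m counterclockwise.
Sign: 29.9 × 10 = 299 N down at 0.888 m → arm 3.292 m, τ = 299 × 3.292 = 984.3 N·m counterclockwise.
Net moment of the loads = 1698 N·m counterclockwise.
The upward force F acts at the left end, arm 4.18 m, giving F × 4.18 clockwise.
Στ = 0 ⇒ F × 4.18 = 1698 ⇒ F = 1698 / 4.18 = 406 N.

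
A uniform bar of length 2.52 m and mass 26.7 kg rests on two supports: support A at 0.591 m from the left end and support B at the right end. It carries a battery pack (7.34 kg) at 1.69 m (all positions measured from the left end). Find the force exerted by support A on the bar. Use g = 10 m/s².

R_A ≈ 206 N

Sum moments about support B (its reaction then has zero moment arm).
Beam weight: 26.7 × 10 = 267 N down at 1.26 m → arm 1.26 m, τ = 267 × 1.26 = 336.4 N·m counterclockwise.
Battery pack: 7.34 × 10 = 73.4 N down at 1.69 m → arm 0.83 m, τ = 73.4 × 0.83 = 60.92 N·m counterclockwise.
Net load moment about support B = 397.3 N·m counterclockwise.
Reaction R at support A is upward at 0.591 m, arm 1.929 m → moment R × 1.929 clockwise.
Setting net torque to zero: R × 1.929 = 397.3 → R = 206 N.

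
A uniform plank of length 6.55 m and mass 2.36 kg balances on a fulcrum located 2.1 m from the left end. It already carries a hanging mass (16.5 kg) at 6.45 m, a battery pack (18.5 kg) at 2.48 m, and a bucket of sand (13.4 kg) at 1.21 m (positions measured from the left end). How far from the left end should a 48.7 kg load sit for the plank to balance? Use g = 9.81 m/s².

x ≈ 0.67 m from the left end

Take moments about the fulcrum (at 2.1 m from the left end).
Beam weight: 2.36 × 9.81 = 23.15 N down at 3.275 m → arm 1.175 m, τ = 23.15 × 1.175 = 27.2 N·m clockwise.
Hanging mass: 16.5 × 9.81 = 161.9 N down at 6.45 m → arm 4.35 m, τ = 161.9 × 4.35 = 704.3 N·m clockwise.
Battery pack: 18.5 × 9.81 = 181.5 N down at 2.48 m → arm 0.38 m, τ = 181.5 × 0.38 = 68.97 N·m clockwise.
Bucket of sand: 13.4 × 9.81 = 131.5 N down at 1.21 m → arm 0.89 m, τ = 131.5 × 0.89 = 117 N·m counterclockwise.
Net moment of existing loads = 683.5 N·m clockwise.
The load weighs 48.7 × 9.81 = 477.7 N and must supply an equal counterclockwise moment, so its lever arm about the fulcrum is 683.5 / 477.7 = 1.43 m.
That puts it at 2.1 − 1.43 = 0.67 m from the left end.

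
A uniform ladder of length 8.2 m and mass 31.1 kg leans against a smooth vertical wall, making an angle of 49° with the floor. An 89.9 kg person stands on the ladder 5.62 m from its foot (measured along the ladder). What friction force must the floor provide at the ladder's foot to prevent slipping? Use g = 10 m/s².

Choose the foot of the ladder as the axis so the floor normal and friction both act there and drop out.
Ladder weight 31.1×10 = 311 N acts at 4.1 m along the ladder; its horizontal arm is 4.1·cos49° = 2.69 m → τ = 836.6 N·m clockwise.
Person: 89.9×10 = 899 N at 5.62 m → arm 3.687 m → τ = 3315 N·m clockwise.
Wall normal N acts horizontally at the top; its moment arm is the height L sinθ = 8.2·sin49° = 6.189 m, counterclockwise.
For rotational equilibrium, N × 6.189 = 4152, so N = 671 N.
ΣFx = 0: friction at the foot balances the wall's push, so f = N_wall = 671 N.

f ≈ 671 N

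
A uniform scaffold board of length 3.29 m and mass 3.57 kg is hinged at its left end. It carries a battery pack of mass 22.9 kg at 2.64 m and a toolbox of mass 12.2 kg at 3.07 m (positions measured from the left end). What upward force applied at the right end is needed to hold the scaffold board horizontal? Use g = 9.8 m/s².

About the left end:
Beam weight: 3.57 × 9.8 = 34.99 N down at 1.645 m → arm 1.645 m, τ = 34.99 × 1.645 = 57.56 N·m clockwise.
Battery pack: 22.9 × 9.8 = 224.4 N down at 2.64 m → arm 2.64 m, τ = 224.4 × 2.64 = 592.4 N·m clockwise.
Toolbox: 12.2 × 9.8 = 119.6 N down at 3.07 m → arm 3.07 m, τ = 119.6 × 3.07 = 367.2 N·m clockwise.
Net moment of the loads = 1017 N·m clockwise.
The upward force F acts at the right end, arm 3.29 m, giving F × 3.29 counterclockwise.
Balancing moments: F × 3.29 = 1017, giving F = 1017 / 3.29 = 309 N.

F ≈ 309 N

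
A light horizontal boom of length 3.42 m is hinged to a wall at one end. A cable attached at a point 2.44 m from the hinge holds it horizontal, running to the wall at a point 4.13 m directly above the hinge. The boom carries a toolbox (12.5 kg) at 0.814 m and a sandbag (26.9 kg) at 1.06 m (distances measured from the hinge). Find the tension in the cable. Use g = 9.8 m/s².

Choose the hinge as the axis so the unknown hinge reaction has zero arm there.
Toolbox: 12.5 × 9.8 = 122.5 N down at 0.814 m → arm 0.814 m, τ = 122.5 × 0.814 = 99.71 N·m clockwise.
Sandbag: 26.9 × 9.8 = 263.6 N down at 1.06 m → arm 1.06 m, τ = 263.6 × 1.06 = 279.4 N·m clockwise.
Total clockwise load moment = 379.1 N·m.
The cable tension T acts at 2.44 m; only its component perpendicular to the boom, T sinθ, produces torque. sinθ = h/√(h²+d²) = 4.13/√(4.13²+2.44²) = 0.861.
Balancing moments: T × 2.44 × 0.861 = 379.1, giving T = 379.1 / 2.101 = 180 N.

T ≈ 180 N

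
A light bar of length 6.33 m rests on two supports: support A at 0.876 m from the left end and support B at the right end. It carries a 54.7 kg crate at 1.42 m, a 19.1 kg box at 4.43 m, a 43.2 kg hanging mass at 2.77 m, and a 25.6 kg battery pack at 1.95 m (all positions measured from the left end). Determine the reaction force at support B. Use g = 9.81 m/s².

Sum moments about support A (its reaction then has zero moment arm).
Crate: 54.7 × 9.81 = 536.6 N down at 1.42 m → arm 0.544 m, τ = 536.6 × 0.544 = 291.9 N·m clockwise.
Box: 19.1 × 9.81 = 187.4 N down at 4.43 m → arm 3.554 m, τ = 187.4 × 3.554 = 666 N·m clockwise.
Hanging mass: 43.2 × 9.81 = 423.8 N down at 2.77 m → arm 1.894 m, τ = 423.8 × 1.894 = 802.7 N·m clockwise.
Battery pack: 25.6 × 9.81 = 251.1 N down at 1.95 m → arm 1.074 m, τ = 251.1 × 1.074 = 269.7 N·m clockwise.
Net load moment about support A = 2030 N·m clockwise.
Reaction R at support B is upward at 6.33 m, arm 5.454 m → moment R × 5.454 counterclockwise.
Balancing moments: R × 5.454 = 2030, giving R = 372 N.

R_B ≈ 372 N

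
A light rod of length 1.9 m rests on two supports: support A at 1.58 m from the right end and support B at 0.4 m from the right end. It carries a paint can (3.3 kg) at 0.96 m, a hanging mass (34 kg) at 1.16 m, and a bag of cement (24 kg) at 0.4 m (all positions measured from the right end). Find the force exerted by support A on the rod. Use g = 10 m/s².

R_A ≈ 235 N

Choose support B as the axis so its reaction then has zero moment arm.
Paint can: 3.3 × 10 = 33 N down at 0.96 m → arm 0.56 m, τ = 33 × 0.56 = 18.48 N·m counterclockwise.
Hanging mass: 34 × 10 = 340 N down at 1.16 m → arm 0.76 m, τ = 340 × 0.76 = 258.4 N·m counterclockwise.
Bag of cement: acts at the support B, moment arm 0 → no torque.
Net load moment about support B = 276.9 N·m counterclockwise.
Reaction R at support A is upward at 1.58 m, arm 1.18 m → moment R × 1.18 clockwise.
Setting net torque to zero: R × 1.18 = 276.9 → R = 235 N.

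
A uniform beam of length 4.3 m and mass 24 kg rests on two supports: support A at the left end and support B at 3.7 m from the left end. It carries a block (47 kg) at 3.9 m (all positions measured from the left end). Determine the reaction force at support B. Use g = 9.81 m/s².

Sum moments about support A (its reaction then has zero moment arm).
Beam weight: 24 × 9.81 = 235.4 N down at 2.15 m → arm 2.15 m, τ = 235.4 × 2.15 = 506.1 N·m clockwise.
Block: 47 × 9.81 = 461.1 N down at 3.9 m → arm 3.9 m, τ = 461.1 × 3.9 = 1798 N·m clockwise.
Net load moment about support A = 2304 N·m clockwise.
Reaction R at support B is upward at 3.7 m, arm 3.7 m → moment R × 3.7 counterclockwise.
Setting net torque to zero: R × 3.7 = 2304 → R = 623 N.

R_B ≈ 623 N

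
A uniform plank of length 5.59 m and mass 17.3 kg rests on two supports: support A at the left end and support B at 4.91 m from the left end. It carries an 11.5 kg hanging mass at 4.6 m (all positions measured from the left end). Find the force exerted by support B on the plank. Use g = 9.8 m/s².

About support A:
Beam weight: 17.3 × 9.8 = 169.5 N down at 2.795 m → arm 2.795 m, τ = 169.5 × 2.795 = 473.8 N·m clockwise.
Hanging mass: 11.5 × 9.8 = 112.7 N down at 4.6 m → arm 4.6 m, τ = 112.7 × 4.6 = 518.4 N·m clockwise.
Net load moment about support A = 992.2 N·m clockwise.
Reaction R at support B is upward at 4.91 m, arm 4.91 m → moment R × 4.91 counterclockwise.
Στ = 0 ⇒ R × 4.91 = 992.2 ⇒ R = 202 N.

R_B ≈ 202 N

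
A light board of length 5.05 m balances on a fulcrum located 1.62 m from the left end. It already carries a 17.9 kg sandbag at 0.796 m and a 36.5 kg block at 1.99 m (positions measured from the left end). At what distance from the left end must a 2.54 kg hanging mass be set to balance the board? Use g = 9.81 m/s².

Taking torques about the fulcrum (at 1.62 m from the left end):
Sandbag: 17.9 × 9.81 = 175.6 N down at 0.796 m → arm 0.824 m, τ = 175.6 × 0.824 = 144.7 N·m counterclockwise.
Block: 36.5 × 9.81 = 358.1 N down at 1.99 m → arm 0.37 m, τ = 358.1 × 0.37 = 132.5 N·m clockwise.
Net moment of existing loads = 12.2 N·m counterclockwise.
The hanging mass weighs 2.54 × 9.81 = 24.92 N and must supply an equal clockwise moment, so its lever arm about the fulcrum is 12.2 / 24.92 = 0.49 m.
That puts it at 1.62 + 0.49 = 2.11 m from the left end.

x ≈ 2.11 m from the left end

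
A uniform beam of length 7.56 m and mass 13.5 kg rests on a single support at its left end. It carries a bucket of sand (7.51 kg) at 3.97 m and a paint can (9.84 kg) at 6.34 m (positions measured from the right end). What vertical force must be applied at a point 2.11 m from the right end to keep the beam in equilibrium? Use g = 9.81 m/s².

F ≈ 162 N

About the left end:
Beam weight: 13.5 × 9.81 = 132.4 N down at 3.78 m → arm 3.78 m, τ = 132.4 × 3.78 = 500.5 N·m clockwise.
Bucket of sand: 7.51 × 9.81 = 73.67 N down at 3.97 m → arm 3.59 m, τ = 73.67 × 3.59 = 264.5 N·m clockwise.
Paint can: 9.84 × 9.81 = 96.53 N down at 6.34 m → arm 1.22 m, τ = 96.53 × 1.22 = 117.8 N·m clockwise.
Net moment of the loads = 882.8 N·m clockwise.
The upward force F acts at a point 2.11 m from the right end, arm 5.45 m, giving F × 5.45 counterclockwise.
For rotational equilibrium, F × 5.45 = 882.8, so F = 882.8 / 5.45 = 162 N.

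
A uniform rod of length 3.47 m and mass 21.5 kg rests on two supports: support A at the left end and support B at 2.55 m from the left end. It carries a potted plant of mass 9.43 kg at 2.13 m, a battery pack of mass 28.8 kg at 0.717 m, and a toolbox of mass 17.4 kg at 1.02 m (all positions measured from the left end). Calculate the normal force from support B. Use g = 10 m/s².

R_B ≈ 376 N

About support A:
Beam weight: 21.5 × 10 = 215 N down at 1.735 m → arm 1.735 m, τ = 215 × 1.735 = 373 N·m clockwise.
Potted plant: 9.43 × 10 = 94.3 N down at 2.13 m → arm 2.13 m, τ = 94.3 × 2.13 = 200.9 N·m clockwise.
Battery pack: 28.8 × 10 = 288 N down at 0.717 m → arm 0.717 m, τ = 288 × 0.717 = 206.5 N·m clockwise.
Toolbox: 17.4 × 10 = 174 N down at 1.02 m → arm 1.02 m, τ = 174 × 1.02 = 177.5 N·m clockwise.
Net load moment about support A = 957.9 N·m clockwise.
Reaction R at support B is upward at 2.55 m, arm 2.55 m → moment R × 2.55 counterclockwise.
Στ = 0 ⇒ R × 2.55 = 957.9 ⇒ R = 376 N.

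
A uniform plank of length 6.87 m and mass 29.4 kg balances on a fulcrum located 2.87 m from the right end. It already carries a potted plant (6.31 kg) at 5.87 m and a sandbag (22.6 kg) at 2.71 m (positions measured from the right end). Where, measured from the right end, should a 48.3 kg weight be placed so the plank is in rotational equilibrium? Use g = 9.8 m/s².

x ≈ 2.21 m from the right end

Take moments about the fulcrum (at 2.87 m from the right end).
Beam weight: 29.4 × 9.8 = 288.1 N down at 3.435 m → arm 0.565 m, τ = 288.1 × 0.565 = 162.8 N·m counterclockwise.
Potted plant: 6.31 × 9.8 = 61.84 N down at 5.87 m → arm 3 m, τ = 61.84 × 3 = 185.5 N·m counterclockwise.
Sandbag: 22.6 × 9.8 = 221.5 N down at 2.71 m → arm 0.16 m, τ = 221.5 × 0.16 = 35.44 N·m clockwise.
Net moment of existing loads = 312.9 N·m counterclockwise.
The weight weighs 48.3 × 9.8 = 473.3 N and must supply an equal clockwise moment, so its lever arm about the fulcrum is 312.9 / 473.3 = 0.661 m.
That puts it at 2.87 − 0.661 = 2.21 m from the right end.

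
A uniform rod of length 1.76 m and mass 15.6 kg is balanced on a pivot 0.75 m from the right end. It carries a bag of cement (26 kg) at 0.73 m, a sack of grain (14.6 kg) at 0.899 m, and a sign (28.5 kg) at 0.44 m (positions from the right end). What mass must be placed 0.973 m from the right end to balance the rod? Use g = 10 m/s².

m ≈ 23.1 kg

Take moments about the pivot (at 0.75 m from the right end).
Beam weight: 15.6 × 10 = 156 N down at 0.88 m → arm 0.13 m, τ = 156 × 0.13 = 20.28 N·m counterclockwise.
Bag of cement: 26 × 10 = 260 N down at 0.73 m → arm 0.02 m, τ = 260 × 0.02 = 5.2 N·m clockwise.
Sack of grain: 14.6 × 10 = 146 N down at 0.899 m → arm 0.149 m, τ = 146 × 0.149 = 21.75 N·m counterclockwise.
Sign: 28.5 × 10 = 285 N down at 0.44 m → arm 0.31 m, τ = 285 × 0.31 = 88.35 N·m clockwise.
Net moment of known loads = 51.52 N·m clockwise.
An unknown mass m at 0.973 m has arm 0.223 m; its moment is m·g·0.223 counterclockwise.
Setting net torque to zero: m × 10 × 0.223 = 51.52 → m = 51.52 / (10 × 0.223) = 23.1 kg.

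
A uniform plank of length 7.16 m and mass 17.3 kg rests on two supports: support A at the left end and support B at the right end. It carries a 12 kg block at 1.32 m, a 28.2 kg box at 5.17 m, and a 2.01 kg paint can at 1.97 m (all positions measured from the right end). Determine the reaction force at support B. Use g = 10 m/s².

Take moments about support A.
Beam weight: 17.3 × 10 = 173 N down at 3.58 m → arm 3.58 m, τ = 173 × 3.58 = 619.3 N·m clockwise.
Block: 12 × 10 = 120 N down at 1.32 m → arm 5.84 m, τ = 120 × 5.84 = 700.8 N·m clockwise.
Box: 28.2 × 10 = 282 N down at 5.17 m → arm 1.99 m, τ = 282 × 1.99 = 561.2 N·m clockwise.
Paint can: 2.01 × 10 = 20.1 N down at 1.97 m → arm 5.19 m, τ = 20.1 × 5.19 = 104.3 N·m clockwise.
Net load moment about support A = 1986 N·m clockwise.
Reaction R at support B is upward at 0 m, arm 7.16 m → moment R × 7.16 counterclockwise.
Balancing moments: R × 7.16 = 1986, giving R = 277 N.

R_B ≈ 277 N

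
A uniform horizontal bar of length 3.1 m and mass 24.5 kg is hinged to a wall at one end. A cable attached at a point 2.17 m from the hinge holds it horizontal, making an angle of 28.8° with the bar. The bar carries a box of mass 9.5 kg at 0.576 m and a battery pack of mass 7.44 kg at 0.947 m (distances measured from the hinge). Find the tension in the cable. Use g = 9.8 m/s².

T ≈ 473 N

Taking torques about the hinge:
Beam weight: 24.5 × 9.8 = 240.1 N down at 1.55 m → arm 1.55 m, τ = 240.1 × 1.55 = 372.2 N·m clockwise.
Box: 9.5 × 9.8 = 93.1 N down at 0.576 m → arm 0.576 m, τ = 93.1 × 0.576 = 53.63 N·m clockwise.
Battery pack: 7.44 × 9.8 = 72.91 N down at 0.947 m → arm 0.947 m, τ = 72.91 × 0.947 = 69.05 N·m clockwise.
Total clockwise load moment = 494.9 N·m.
The cable tension T acts at 2.17 m; only its component perpendicular to the bar, T sinθ, produces torque. sin 28.8° = 0.4818.
Balancing moments: T × 2.17 × 0.4818 = 494.9, giving T = 494.9 / 1.046 = 473 N.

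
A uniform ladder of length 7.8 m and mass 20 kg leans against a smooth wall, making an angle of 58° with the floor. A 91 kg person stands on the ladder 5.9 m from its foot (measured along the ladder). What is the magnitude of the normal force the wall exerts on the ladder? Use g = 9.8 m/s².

Sum moments about the foot of the ladder (the floor normal and friction both act there and drop out).
Ladder weight 20×9.8 = 196 N acts at 3.9 m along the ladder; its horizontal arm is 3.9·cos58° = 2.067 m → τ = 405.1 N·m clockwise.
Person: 91×9.8 = 891.8 N at 5.9 m → arm 3.127 m → τ = 2789 N·m clockwise.
Wall normal N acts horizontally at the top; its moment arm is the height L sinθ = 7.8·sin58° = 6.615 m, counterclockwise.
Balancing moments: N × 6.615 = 3194, giving N = 483 N.

N_wall ≈ 483 N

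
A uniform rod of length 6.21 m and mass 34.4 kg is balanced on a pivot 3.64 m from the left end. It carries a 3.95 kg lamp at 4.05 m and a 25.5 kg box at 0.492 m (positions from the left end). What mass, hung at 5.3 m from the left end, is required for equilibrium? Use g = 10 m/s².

m ≈ 58.5 kg

Choose the pivot (at 3.64 m from the left end) as the axis so the support reaction has zero arm there.
Beam weight: 34.4 × 10 = 344 N down at 3.105 m → arm 0.535 m, τ = 344 × 0.535 = 184 N·m counterclockwise.
Lamp: 3.95 × 10 = 39.5 N down at 4.05 m → arm 0.41 m, τ = 39.5 × 0.41 = 16.2 N·m clockwise.
Box: 25.5 × 10 = 255 N down at 0.492 m → arm 3.148 m, τ = 255 × 3.148 = 802.7 N·m counterclockwise.
Net moment of known loads = 970.5 N·m counterclockwise.
An unknown mass m at 5.3 m has arm 1.66 m; its moment is m·g·1.66 clockwise.
Balancing moments: m × 10 × 1.66 = 970.5, giving m = 970.5 / (10 × 1.66) = 58.5 kg.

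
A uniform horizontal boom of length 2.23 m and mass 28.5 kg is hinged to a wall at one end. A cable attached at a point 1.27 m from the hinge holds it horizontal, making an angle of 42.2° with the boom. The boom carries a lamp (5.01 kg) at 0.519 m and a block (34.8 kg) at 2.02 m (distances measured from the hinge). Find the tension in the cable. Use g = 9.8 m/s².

T ≈ 1200 N

Taking torques about the hinge:
Beam weight: 28.5 × 9.8 = 279.3 N down at 1.115 m → arm 1.115 m, τ = 279.3 × 1.115 = 311.4 N·m clockwise.
Lamp: 5.01 × 9.8 = 49.1 N down at 0.519 m → arm 0.519 m, τ = 49.1 × 0.519 = 25.48 N·m clockwise.
Block: 34.8 × 9.8 = 341 N down at 2.02 m → arm 2.02 m, τ = 341 × 2.02 = 688.8 N·m clockwise.
Total clockwise load moment = 1026 N·m.
The cable tension T acts at 1.27 m; only its component perpendicular to the boom, T sinθ, produces torque. sin 42.2° = 0.6717.
Setting net torque to zero: T × 1.27 × 0.6717 = 1026 → T = 1026 / 0.8531 = 1200 N.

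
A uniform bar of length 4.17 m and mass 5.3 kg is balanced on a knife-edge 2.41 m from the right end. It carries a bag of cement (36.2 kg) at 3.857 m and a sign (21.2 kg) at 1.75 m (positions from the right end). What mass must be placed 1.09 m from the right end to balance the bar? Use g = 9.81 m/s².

Sum moments about the knife-edge (at 2.41 m from the right end) (the support reaction has zero arm there).
Beam weight: 5.3 × 9.81 = 51.99 N down at 2.085 m → arm 0.325 m, τ = 51.99 × 0.325 = 16.9 N·m clockwise.
Bag of cement: 36.2 × 9.81 = 355.1 N down at 3.857 m → arm 1.447 m, τ = 355.1 × 1.447 = 513.8 N·m counterclockwise.
Sign: 21.2 × 9.81 = 208 N down at 1.75 m → arm 0.66 m, τ = 208 × 0.66 = 137.3 N·m clockwise.
Net moment of known loads = 359.6 N·m counterclockwise.
An unknown mass m at 1.09 m has arm 1.32 m; its moment is m·g·1.32 clockwise.
Balancing moments: m × 9.81 × 1.32 = 359.6, giving m = 359.6 / (9.81 × 1.32) = 27.8 kg.

m ≈ 27.8 kg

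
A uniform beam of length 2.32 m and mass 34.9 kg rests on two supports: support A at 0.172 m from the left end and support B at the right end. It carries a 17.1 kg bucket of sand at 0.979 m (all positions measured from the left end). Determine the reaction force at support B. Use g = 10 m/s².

R_B ≈ 225 N

About support A:
Beam weight: 34.9 × 10 = 349 N down at 1.16 m → arm 0.988 m, τ = 349 × 0.988 = 344.8 N·m clockwise.
Bucket of sand: 17.1 × 10 = 171 N down at 0.979 m → arm 0.807 m, τ = 171 × 0.807 = 138 N·m clockwise.
Net load moment about support A = 482.8 N·m clockwise.
Reaction R at support B is upward at 2.32 m, arm 2.148 m → moment R × 2.148 counterclockwise.
Balancing moments: R × 2.148 = 482.8, giving R = 225 N.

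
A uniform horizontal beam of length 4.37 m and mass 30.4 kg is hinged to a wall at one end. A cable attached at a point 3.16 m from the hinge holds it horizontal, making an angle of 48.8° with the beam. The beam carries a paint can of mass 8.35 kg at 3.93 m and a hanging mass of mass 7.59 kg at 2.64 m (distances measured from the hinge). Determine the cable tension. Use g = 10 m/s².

Sum moments about the hinge (the unknown hinge reaction has zero arm there).
Beam weight: 30.4 × 10 = 304 N down at 2.185 m → arm 2.185 m, τ = 304 × 2.185 = 664.2 N·m clockwise.
Paint can: 8.35 × 10 = 83.5 N down at 3.93 m → arm 3.93 m, τ = 83.5 × 3.93 = 328.2 N·m clockwise.
Hanging mass: 7.59 × 10 = 75.9 N down at 2.64 m → arm 2.64 m, τ = 75.9 × 2.64 = 200.4 N·m clockwise.
Total clockwise load moment = 1193 N·m.
The cable tension T acts at 3.16 m; only its component perpendicular to the beam, T sinθ, produces torque. sin 48.8° = 0.7524.
Setting net torque to zero: T × 3.16 × 0.7524 = 1193 → T = 1193 / 2.378 = 502 N.

T ≈ 502 N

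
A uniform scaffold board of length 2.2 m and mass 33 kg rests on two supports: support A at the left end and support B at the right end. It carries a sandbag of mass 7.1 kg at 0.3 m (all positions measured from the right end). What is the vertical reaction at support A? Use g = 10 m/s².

R_A ≈ 175 N

Taking torques about support B:
Beam weight: 33 × 10 = 330 N down at 1.1 m → arm 1.1 m, τ = 330 × 1.1 = 363 N·m counterclockwise.
Sandbag: 7.1 × 10 = 71 N down at 0.3 m → arm 0.3 m, τ = 71 × 0.3 = 21.3 N·m counterclockwise.
Net load moment about support B = 384.3 N·m counterclockwise.
Reaction R at support A is upward at 2.2 m, arm 2.2 m → moment R × 2.2 clockwise.
Balancing moments: R × 2.2 = 384.3, giving R = 175 N.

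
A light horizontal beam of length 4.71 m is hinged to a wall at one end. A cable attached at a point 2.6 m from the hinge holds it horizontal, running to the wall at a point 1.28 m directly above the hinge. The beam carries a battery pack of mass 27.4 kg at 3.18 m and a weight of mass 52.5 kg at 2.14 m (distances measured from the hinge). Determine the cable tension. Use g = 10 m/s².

T ≈ 1740 N

About the hinge:
Battery pack: 27.4 × 10 = 274 N down at 3.18 m → arm 3.18 m, τ = 274 × 3.18 = 871.3 N·m clockwise.
Weight: 52.5 × 10 = 525 N down at 2.14 m → arm 2.14 m, τ = 525 × 2.14 = 1124 N·m clockwise.
Total clockwise load moment = 1995 N·m.
The cable tension T acts at 2.6 m; only its component perpendicular to the beam, T sinθ, produces torque. sinθ = h/√(h²+d²) = 1.28/√(1.28²+2.6²) = 0.4417.
Setting net torque to zero: T × 2.6 × 0.4417 = 1995 → T = 1995 / 1.148 = 1740 N.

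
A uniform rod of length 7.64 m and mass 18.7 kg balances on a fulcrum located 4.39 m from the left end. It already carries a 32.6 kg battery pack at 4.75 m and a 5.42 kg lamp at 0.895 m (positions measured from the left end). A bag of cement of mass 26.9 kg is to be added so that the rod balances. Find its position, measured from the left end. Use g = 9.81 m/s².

x ≈ 5.05 m from the left end

About the fulcrum (at 4.39 m from the left end):
Beam weight: 18.7 × 9.81 = 183.4 N down at 3.82 m → arm 0.57 m, τ = 183.4 × 0.57 = 104.5 N·m counterclockwise.
Battery pack: 32.6 × 9.81 = 319.8 N down at 4.75 m → arm 0.36 m, τ = 319.8 × 0.36 = 115.1 N·m clockwise.
Lamp: 5.42 × 9.81 = 53.17 N down at 0.895 m → arm 3.495 m, τ = 53.17 × 3.495 = 185.8 N·m counterclockwise.
Net moment of existing loads = 175.2 N·m counterclockwise.
The bag of cement weighs 26.9 × 9.81 = 263.9 N and must supply an equal clockwise moment, so its lever arm about the fulcrum is 175.2 / 263.9 = 0.664 m.
That puts it at 4.39 + 0.664 = 5.05 m from the left end.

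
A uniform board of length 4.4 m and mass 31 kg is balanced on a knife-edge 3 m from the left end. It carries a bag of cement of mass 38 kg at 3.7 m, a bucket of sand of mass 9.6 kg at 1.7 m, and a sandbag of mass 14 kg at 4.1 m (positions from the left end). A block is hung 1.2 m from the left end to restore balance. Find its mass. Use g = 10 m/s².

m ≈ 2.62 kg

Choose the knife-edge (at 3 m from the left end) as the axis so the support reaction has zero arm there.
Beam weight: 31 × 10 = 310 N down at 2.2 m → arm 0.8 m, τ = 310 × 0.8 = 248 N·m counterclockwise.
Bag of cement: 38 × 10 = 380 N down at 3.7 m → arm 0.7 m, τ = 380 × 0.7 = 266 N·m clockwise.
Bucket of sand: 9.6 × 10 = 96 N down at 1.7 m → arm 1.3 m, τ = 96 × 1.3 = 124.8 N·m counterclockwise.
Sandbag: 14 × 10 = 140 N down at 4.1 m → arm 1.1 m, τ = 140 × 1.1 = 154 N·m clockwise.
Net moment of known loads = 47.2 N·m clockwise.
An unknown mass m at 1.2 m has arm 1.8 m; its moment is m·g·1.8 counterclockwise.
Balancing moments: m × 10 × 1.8 = 47.2, giving m = 47.2 / (10 × 1.8) = 2.62 kg.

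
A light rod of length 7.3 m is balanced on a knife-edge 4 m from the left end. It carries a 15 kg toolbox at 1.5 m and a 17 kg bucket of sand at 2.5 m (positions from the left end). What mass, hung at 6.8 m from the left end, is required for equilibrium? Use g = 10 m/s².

m ≈ 22.5 kg

Take moments about the knife-edge (at 4 m from the left end).
Toolbox: 15 × 10 = 150 N down at 1.5 m → arm 2.5 m, τ = 150 × 2.5 = 375 N·m counterclockwise.
Bucket of sand: 17 × 10 = 170 N down at 2.5 m → arm 1.5 m, τ = 170 × 1.5 = 255 N·m counterclockwise.
Net moment of known loads = 630 N·m counterclockwise.
An unknown mass m at 6.8 m has arm 2.8 m; its moment is m·g·2.8 clockwise.
Setting net torque to zero: m × 10 × 2.8 = 630 → m = 630 / (10 × 2.8) = 22.5 kg.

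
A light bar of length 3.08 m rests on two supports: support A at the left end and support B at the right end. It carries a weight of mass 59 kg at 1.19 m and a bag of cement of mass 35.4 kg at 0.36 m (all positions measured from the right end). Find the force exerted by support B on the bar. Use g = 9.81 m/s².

Take moments about support A.
Weight: 59 × 9.81 = 578.8 N down at 1.19 m → arm 1.89 m, τ = 578.8 × 1.89 = 1094 N·m clockwise.
Bag of cement: 35.4 × 9.81 = 347.3 N down at 0.36 m → arm 2.72 m, τ = 347.3 × 2.72 = 944.7 N·m clockwise.
Net load moment about support A = 2039 N·m clockwise.
Reaction R at support B is upward at 0 m, arm 3.08 m → moment R × 3.08 counterclockwise.
Balancing moments: R × 3.08 = 2039, giving R = 662 N.

R_B ≈ 662 N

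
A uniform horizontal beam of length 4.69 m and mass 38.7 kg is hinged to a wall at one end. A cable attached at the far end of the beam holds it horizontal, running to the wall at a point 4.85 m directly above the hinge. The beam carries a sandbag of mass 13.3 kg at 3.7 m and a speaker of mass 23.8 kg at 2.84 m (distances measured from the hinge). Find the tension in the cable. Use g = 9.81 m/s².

About the hinge:
Beam weight: 38.7 × 9.81 = 379.6 N down at 2.345 m → arm 2.345 m, τ = 379.6 × 2.345 = 890.2 N·m clockwise.
Sandbag: 13.3 × 9.81 = 130.5 N down at 3.7 m → arm 3.7 m, τ = 130.5 × 3.7 = 482.9 N·m clockwise.
Speaker: 23.8 × 9.81 = 233.5 N down at 2.84 m → arm 2.84 m, τ = 233.5 × 2.84 = 663.1 N·m clockwise.
Total clockwise load moment = 2036 N·m.
The cable tension T acts at 4.69 m; only its component perpendicular to the beam, T sinθ, produces torque. sinθ = h/√(h²+d²) = 4.85/√(4.85²+4.69²) = 0.7189.
Balancing moments: T × 4.69 × 0.7189 = 2036, giving T = 2036 / 3.372 = 604 N.

T ≈ 604 N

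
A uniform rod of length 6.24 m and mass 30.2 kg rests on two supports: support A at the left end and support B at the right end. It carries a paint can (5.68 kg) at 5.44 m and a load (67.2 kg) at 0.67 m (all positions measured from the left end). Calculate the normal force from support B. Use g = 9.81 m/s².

Taking torques about support A:
Beam weight: 30.2 × 9.81 = 296.3 N down at 3.12 m → arm 3.12 m, τ = 296.3 × 3.12 = 924.5 N·m clockwise.
Paint can: 5.68 × 9.81 = 55.72 N down at 5.44 m → arm 5.44 m, τ = 55.72 × 5.44 = 303.1 N·m clockwise.
Load: 67.2 × 9.81 = 659.2 N down at 0.67 m → arm 0.67 m, τ = 659.2 × 0.67 = 441.7 N·m clockwise.
Net load moment about support A = 1669 N·m clockwise.
Reaction R at support B is upward at 6.24 m, arm 6.24 m → moment R × 6.24 counterclockwise.
For rotational equilibrium, R × 6.24 = 1669, so R = 267 N.

R_B ≈ 267 N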